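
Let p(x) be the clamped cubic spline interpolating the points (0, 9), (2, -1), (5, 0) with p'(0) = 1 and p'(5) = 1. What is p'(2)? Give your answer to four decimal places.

-4.8000

With M_i denoting the second derivative at x_i, h_i = 2, 3, and Δ_i = (y_(i+1) − y_i)/h_i = -5, 1/3:
  2·M_0 + 10·M_1 + 3·M_2 = 6(Δ_1 - Δ_0) = 32
Clamped end conditions give two more equations: 2h_0·M_0 + h_0·M_1 = 6(Δ_0 - p'(0)) = -36 and h_1·M_1 + 2h_1·M_2 = 6(p'(5) - Δ_1) = 4.
Hence M_0 = -61/5, M_1 = 32/5, M_2 = -38/15.
On [2, 5], p'(x) = b_1 + 2c_1·(x - 2) + 3d_1·(x - 2)² with b_1 = Δ_1 - h_1(2M_1 + M_2)/6 = -24/5, c_1 = M_1/2 = 16/5, d_1 = (M_2 - M_1)/(6h_1) = -67/135. So p'(2) = -24/5.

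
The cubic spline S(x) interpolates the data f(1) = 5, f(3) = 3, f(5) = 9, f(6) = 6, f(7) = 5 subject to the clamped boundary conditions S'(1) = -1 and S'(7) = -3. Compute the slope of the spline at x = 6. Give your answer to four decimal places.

-1.9524

With M_i denoting the second derivative at x_i, h_i = 2, 2, 1, 1, and Δ_i = (y_(i+1) − y_i)/h_i = -1, 3, -3, -1:
  2·M_0 + 8·M_1 + 2·M_2 = 6(Δ_1 - Δ_0) = 24
  2·M_1 + 6·M_2 + 1·M_3 = 6(Δ_2 - Δ_1) = -36
  1·M_2 + 4·M_3 + 1·M_4 = 6(Δ_3 - Δ_2) = 12
Clamped end conditions give two more equations: 2h_0·M_0 + h_0·M_1 = 6(Δ_0 - S'(1)) = 0 and h_3·M_3 + 2h_3·M_4 = 6(S'(7) - Δ_3) = -12.
Solving: M_0 = -64/21, M_1 = 128/21, M_2 = -28/3, M_3 = 164/21, M_4 = -208/21.
On [6, 7], S'(x) = b_3 + 2c_3·(x - 6) + 3d_3·(x - 6)² with b_3 = Δ_3 - h_3(2M_3 + M_4)/6 = -41/21, c_3 = M_3/2 = 82/21, d_3 = (M_4 - M_3)/(6h_3) = -62/21. So S'(6) = -41/21.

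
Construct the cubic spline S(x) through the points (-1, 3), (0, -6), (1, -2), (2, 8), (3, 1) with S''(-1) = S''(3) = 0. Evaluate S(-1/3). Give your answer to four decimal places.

Write m_i for S''(x_i). With h_i = 1, 1, 1, 1 and divided differences Δ_i = -9, 4, 10, -7, the continuity of S' gives the tridiagonal system
  1·m_0 + 4·m_1 + 1·m_2 = 6(Δ_1 - Δ_0) = 78
  1·m_1 + 4·m_2 + 1·m_3 = 6(Δ_2 - Δ_1) = 36
  1·m_2 + 4·m_3 + 1·m_4 = 6(Δ_3 - Δ_2) = -102
Natural end conditions: m_0 = m_4 = 0.
Forward elimination and back-substitution give m_0 = 0, m_1 = 33/2, m_2 = 12, m_3 = -57/2, m_4 = 0.
On [-1, 0], S(x) = 3 - 47/4·(x + 1) + 0·(x + 1)² + 11/4·(x + 1)³.
With (x + 1) = 2/3: S(-1/3) = -217/54.

-4.0185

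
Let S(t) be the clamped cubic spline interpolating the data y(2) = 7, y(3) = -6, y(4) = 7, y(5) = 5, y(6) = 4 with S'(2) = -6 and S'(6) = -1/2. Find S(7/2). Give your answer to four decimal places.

-0.8136

Let σ_i = S''(x_i). Step sizes h_i = 1, 1, 1, 1; slopes of the chords Δ_i = (y_(i+1) - y_i)/h_i = -13, 13, -2, -1.
  1·σ_0 + 4·σ_1 + 1·σ_2 = 6(Δ_1 - Δ_0) = 156
  1·σ_1 + 4·σ_2 + 1·σ_3 = 6(Δ_2 - Δ_1) = -90
  1·σ_2 + 4·σ_3 + 1·σ_4 = 6(Δ_3 - Δ_2) = 6
Clamped end conditions give two more equations: 2h_0·σ_0 + h_0·σ_1 = 6(Δ_0 - S'(2)) = -42 and h_3·σ_3 + 2h_3·σ_4 = 6(S'(6) - Δ_3) = 3.
Solving the tridiagonal system: σ_0 = -2923/56, σ_1 = 1747/28, σ_2 = -331/8, σ_3 = 367/28, σ_4 = -283/56.
On [3, 4], S(t) = -6 - 101/112·(t - 3) + 1747/56·(t - 3)² - 1937/112·(t - 3)³.
With (t - 3) = 1/2: S(7/2) = -729/896.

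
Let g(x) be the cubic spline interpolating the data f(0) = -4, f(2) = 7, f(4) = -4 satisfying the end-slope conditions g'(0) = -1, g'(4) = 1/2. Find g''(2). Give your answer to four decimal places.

Put M_i = g'' at the i-th knot. Here h = (2, 2) and Δ = (11/2, -11/2), so the interior equations h_(i-1)·M_(i-1) + 2(h_(i-1)+h_i)·M_i + h_i·M_(i+1) = 6(Δ_i − Δ_(i-1)) read
  2·M_0 + 8·M_1 + 2·M_2 = 6(Δ_1 - Δ_0) = -66
Clamped end conditions give two more equations: 2h_0·M_0 + h_0·M_1 = 6(Δ_0 - g'(0)) = 39 and h_1·M_1 + 2h_1·M_2 = 6(g'(4) - Δ_1) = 36.
Solving the tridiagonal system: M_0 = 147/8, M_1 = -69/4, M_2 = 141/8.

-17.2500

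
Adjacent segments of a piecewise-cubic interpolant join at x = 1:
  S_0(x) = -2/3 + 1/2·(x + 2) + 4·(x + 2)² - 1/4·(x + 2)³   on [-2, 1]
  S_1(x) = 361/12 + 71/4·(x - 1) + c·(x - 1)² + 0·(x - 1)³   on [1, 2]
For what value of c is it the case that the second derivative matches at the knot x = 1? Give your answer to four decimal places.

S_0''(x) = 8 - 3/2·(x + 2), so S_0''(1) = 7/2. On the right, S_1''(1) = 2c, so c = 7/4.

1.7500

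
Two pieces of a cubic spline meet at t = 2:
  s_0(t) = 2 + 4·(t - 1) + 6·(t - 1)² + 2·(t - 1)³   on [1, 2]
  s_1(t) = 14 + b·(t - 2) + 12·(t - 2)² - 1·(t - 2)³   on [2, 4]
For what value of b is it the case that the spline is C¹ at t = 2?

s_0'(t) = 4 + 12·(t - 1) + 6·(t - 1)², so s_0'(2) = 22. On the right, s_1'(2) = b, so b = 22.

22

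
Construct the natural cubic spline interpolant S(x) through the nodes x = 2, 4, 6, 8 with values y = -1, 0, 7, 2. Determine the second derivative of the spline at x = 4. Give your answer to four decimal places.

Write M_i for S''(x_i). With h_i = 2, 2, 2 and divided differences Δ_i = 1/2, 7/2, -5/2, the continuity of S' gives the tridiagonal system
  2·M_0 + 8·M_1 + 2·M_2 = 6(Δ_1 - Δ_0) = 18
  2·M_1 + 8·M_2 + 2·M_3 = 6(Δ_2 - Δ_1) = -36
Natural end conditions: M_0 = M_3 = 0.
Hence M_0 = 0, M_1 = 18/5, M_2 = -27/5, M_3 = 0.

3.6000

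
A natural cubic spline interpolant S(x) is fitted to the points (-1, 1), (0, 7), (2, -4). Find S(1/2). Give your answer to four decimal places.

Put σ_i = S'' at the i-th knot. Here h = (1, 2) and Δ = (6, -11/2), so the interior equations h_(i-1)·σ_(i-1) + 2(h_(i-1)+h_i)·σ_i + h_i·σ_(i+1) = 6(Δ_i − Δ_(i-1)) read
  1·σ_0 + 6·σ_1 + 2·σ_2 = 6(Δ_1 - Δ_0) = -69
Natural end conditions: σ_0 = σ_2 = 0.
Hence σ_0 = 0, σ_1 = -23/2, σ_2 = 0.
On [0, 2], S(x) = 7 + 13/6·x - 23/4·x² + 23/24·x³.
With x = 1/2: S(1/2) = 433/64.

6.7656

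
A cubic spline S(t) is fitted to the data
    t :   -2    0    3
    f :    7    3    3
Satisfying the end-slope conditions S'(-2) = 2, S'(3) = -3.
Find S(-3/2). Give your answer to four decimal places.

7.1063

With M_i denoting the second derivative at x_i, h_i = 2, 3, and Δ_i = (y_(i+1) − y_i)/h_i = -2, 0:
  2·M_0 + 10·M_1 + 3·M_2 = 6(Δ_1 - Δ_0) = 12
Clamped end conditions give two more equations: 2h_0·M_0 + h_0·M_1 = 6(Δ_0 - S'(-2)) = -24 and h_1·M_1 + 2h_1·M_2 = 6(S'(3) - Δ_1) = -18.
Hence M_0 = -41/5, M_1 = 22/5, M_2 = -26/5.
On [-2, 0], S(t) = 7 + 2·(t + 2) - 41/10·(t + 2)² + 21/20·(t + 2)³.
With (t + 2) = 1/2: S(-3/2) = 1137/160.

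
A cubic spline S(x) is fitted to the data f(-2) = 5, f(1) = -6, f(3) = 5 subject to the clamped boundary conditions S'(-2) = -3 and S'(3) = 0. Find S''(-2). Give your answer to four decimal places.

Write m_i for S''(x_i). With h_i = 3, 2 and divided differences Δ_i = -11/3, 11/2, the continuity of S' gives the tridiagonal system
  3·m_0 + 10·m_1 + 2·m_2 = 6(Δ_1 - Δ_0) = 55
Clamped end conditions give two more equations: 2h_0·m_0 + h_0·m_1 = 6(Δ_0 - S'(-2)) = -4 and h_1·m_1 + 2h_1·m_2 = 6(S'(3) - Δ_1) = -33.
Solving: m_0 = -167/30, m_1 = 49/5, m_2 = -263/20.

-5.5667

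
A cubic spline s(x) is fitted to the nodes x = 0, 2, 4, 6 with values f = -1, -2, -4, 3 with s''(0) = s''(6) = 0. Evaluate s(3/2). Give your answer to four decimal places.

-1.4656

Put σ_i = s'' at the i-th knot. Here h = (2, 2, 2) and Δ = (-1/2, -1, 7/2), so the interior equations h_(i-1)·σ_(i-1) + 2(h_(i-1)+h_i)·σ_i + h_i·σ_(i+1) = 6(Δ_i − Δ_(i-1)) read
  2·σ_0 + 8·σ_1 + 2·σ_2 = 6(Δ_1 - Δ_0) = -3
  2·σ_1 + 8·σ_2 + 2·σ_3 = 6(Δ_2 - Δ_1) = 27
Natural end conditions: σ_0 = σ_3 = 0.
Forward elimination and back-substitution give σ_0 = 0, σ_1 = -13/10, σ_2 = 37/10, σ_3 = 0.
On [0, 2], s(x) = -1 - 1/15·x + 0·x² - 13/120·x³.
With x = 3/2: s(3/2) = -469/320.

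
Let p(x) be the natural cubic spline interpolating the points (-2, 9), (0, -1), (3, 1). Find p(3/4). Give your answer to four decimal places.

Put σ_i = p'' at the i-th knot. Here h = (2, 3) and Δ = (-5, 2/3), so the interior equations h_(i-1)·σ_(i-1) + 2(h_(i-1)+h_i)·σ_i + h_i·σ_(i+1) = 6(Δ_i − Δ_(i-1)) read
  2·σ_0 + 10·σ_1 + 3·σ_2 = 6(Δ_1 - Δ_0) = 34
Natural end conditions: σ_0 = σ_2 = 0.
Solving: σ_0 = 0, σ_1 = 17/5, σ_2 = 0.
On [0, 3], p(x) = -1 - 41/15·x + 17/10·x² - 17/90·x³.
With x = 3/4: p(3/4) = -1391/640.

-2.1734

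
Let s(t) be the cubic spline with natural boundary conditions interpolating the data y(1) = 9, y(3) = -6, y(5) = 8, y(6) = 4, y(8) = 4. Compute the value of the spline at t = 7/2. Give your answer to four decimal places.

-3.1317

Let σ_i = s''(x_i). Step sizes h_i = 2, 2, 1, 2; slopes of the chords Δ_i = (y_(i+1) - y_i)/h_i = -15/2, 7, -4, 0.
  2·σ_0 + 8·σ_1 + 2·σ_2 = 6(Δ_1 - Δ_0) = 87
  2·σ_1 + 6·σ_2 + 1·σ_3 = 6(Δ_2 - Δ_1) = -66
  1·σ_2 + 6·σ_3 + 2·σ_4 = 6(Δ_3 - Δ_2) = 24
Natural end conditions: σ_0 = σ_4 = 0.
Forward elimination and back-substitution give σ_0 = 0, σ_1 = 3885/256, σ_2 = -1101/64, σ_3 = 879/128, σ_4 = 0.
On [3, 5], s(t) = -6 + 335/128·(t - 3) + 3885/512·(t - 3)² - 2763/1024·(t - 3)³.
With (t - 3) = 1/2: s(7/2) = -25655/8192.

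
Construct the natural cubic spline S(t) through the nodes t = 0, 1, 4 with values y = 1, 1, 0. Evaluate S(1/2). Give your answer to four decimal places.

With M_i denoting the second derivative at x_i, h_i = 1, 3, and Δ_i = (y_(i+1) − y_i)/h_i = 0, -1/3:
  1·M_0 + 8·M_1 + 3·M_2 = 6(Δ_1 - Δ_0) = -2
Natural end conditions: M_0 = M_2 = 0.
Hence M_0 = 0, M_1 = -1/4, M_2 = 0.
On [0, 1], S(t) = 1 + 1/24·t + 0·t² - 1/24·t³.
With t = 1/2: S(1/2) = 65/64.

1.0156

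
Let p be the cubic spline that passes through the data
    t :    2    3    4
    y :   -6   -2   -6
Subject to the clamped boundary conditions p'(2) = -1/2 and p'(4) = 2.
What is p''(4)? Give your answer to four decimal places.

With M_i denoting the second derivative at x_i, h_i = 1, 1, and Δ_i = (y_(i+1) − y_i)/h_i = 4, -4:
  1·M_0 + 4·M_1 + 1·M_2 = 6(Δ_1 - Δ_0) = -48
Clamped end conditions give two more equations: 2h_0·M_0 + h_0·M_1 = 6(Δ_0 - p'(2)) = 27 and h_1·M_1 + 2h_1·M_2 = 6(p'(4) - Δ_1) = 36.
Solving: M_0 = 107/4, M_1 = -53/2, M_2 = 125/4.

31.2500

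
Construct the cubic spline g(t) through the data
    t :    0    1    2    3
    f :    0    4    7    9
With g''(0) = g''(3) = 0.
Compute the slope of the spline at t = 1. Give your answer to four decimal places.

Write m_i for g''(x_i). With h_i = 1, 1, 1 and divided differences Δ_i = 4, 3, 2, the continuity of g' gives the tridiagonal system
  1·m_0 + 4·m_1 + 1·m_2 = 6(Δ_1 - Δ_0) = -6
  1·m_1 + 4·m_2 + 1·m_3 = 6(Δ_2 - Δ_1) = -6
Natural end conditions: m_0 = m_3 = 0.
Forward elimination and back-substitution give m_0 = 0, m_1 = -6/5, m_2 = -6/5, m_3 = 0.
On [1, 2], g'(t) = b_1 + 2c_1·(t - 1) + 3d_1·(t - 1)² with b_1 = Δ_1 - h_1(2m_1 + m_2)/6 = 18/5, c_1 = m_1/2 = -3/5, d_1 = (m_2 - m_1)/(6h_1) = 0. So g'(1) = 18/5.

3.6000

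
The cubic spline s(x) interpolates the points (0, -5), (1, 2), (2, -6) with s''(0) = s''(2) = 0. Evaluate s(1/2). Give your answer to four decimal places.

-0.0938

Put M_i = s'' at the i-th knot. Here h = (1, 1) and Δ = (7, -8), so the interior equations h_(i-1)·M_(i-1) + 2(h_(i-1)+h_i)·M_i + h_i·M_(i+1) = 6(Δ_i − Δ_(i-1)) read
  1·M_0 + 4·M_1 + 1·M_2 = 6(Δ_1 - Δ_0) = -90
Natural end conditions: M_0 = M_2 = 0.
Solving the tridiagonal system: M_0 = 0, M_1 = -45/2, M_2 = 0.
On [0, 1], s(x) = -5 + 43/4·x + 0·x² - 15/4·x³.
With x = 1/2: s(1/2) = -3/32.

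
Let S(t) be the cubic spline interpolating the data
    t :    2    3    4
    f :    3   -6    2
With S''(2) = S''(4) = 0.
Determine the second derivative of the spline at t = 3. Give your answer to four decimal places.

Put m_i = S'' at the i-th knot. Here h = (1, 1) and Δ = (-9, 8), so the interior equations h_(i-1)·m_(i-1) + 2(h_(i-1)+h_i)·m_i + h_i·m_(i+1) = 6(Δ_i − Δ_(i-1)) read
  1·m_0 + 4·m_1 + 1·m_2 = 6(Δ_1 - Δ_0) = 102
Natural end conditions: m_0 = m_2 = 0.
Solving the tridiagonal system: m_0 = 0, m_1 = 51/2, m_2 = 0.

25.5000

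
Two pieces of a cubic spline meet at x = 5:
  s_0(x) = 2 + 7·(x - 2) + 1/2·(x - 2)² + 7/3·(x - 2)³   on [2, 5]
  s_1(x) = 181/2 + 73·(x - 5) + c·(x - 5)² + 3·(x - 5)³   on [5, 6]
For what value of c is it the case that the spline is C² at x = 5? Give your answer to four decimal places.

21.5000

s_0''(x) = 1 + 14·(x - 2), so s_0''(5) = 43. On the right, s_1''(5) = 2c, so c = 43/2.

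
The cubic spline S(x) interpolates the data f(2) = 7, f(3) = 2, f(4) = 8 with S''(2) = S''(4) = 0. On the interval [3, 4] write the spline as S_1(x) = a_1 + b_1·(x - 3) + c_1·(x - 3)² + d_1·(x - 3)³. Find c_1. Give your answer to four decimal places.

With m_i denoting the second derivative at x_i, h_i = 1, 1, and Δ_i = (y_(i+1) − y_i)/h_i = -5, 6:
  1·m_0 + 4·m_1 + 1·m_2 = 6(Δ_1 - Δ_0) = 66
Natural end conditions: m_0 = m_2 = 0.
Hence m_0 = 0, m_1 = 33/2, m_2 = 0.
On [3, 4], with S_1(x) = a_1 + b_1·(x - 3) + c_1·(x - 3)² + d_1·(x - 3)³: c_1 = m_1/2 = 33/4, d_1 = (m_2 - m_1)/(6h_1) = -11/4, b_1 = Δ_1 - h_1(2m_1 + m_2)/6 = 1/2.

8.2500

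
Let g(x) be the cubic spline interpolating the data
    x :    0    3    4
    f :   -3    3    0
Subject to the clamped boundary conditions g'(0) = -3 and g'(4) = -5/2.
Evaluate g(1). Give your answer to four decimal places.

Let σ_i = g''(x_i). Step sizes h_i = 3, 1; slopes of the chords Δ_i = (y_(i+1) - y_i)/h_i = 2, -3.
  3·σ_0 + 8·σ_1 + 1·σ_2 = 6(Δ_1 - Δ_0) = -30
Clamped end conditions give two more equations: 2h_0·σ_0 + h_0·σ_1 = 6(Δ_0 - g'(0)) = 30 and h_1·σ_1 + 2h_1·σ_2 = 6(g'(4) - Δ_1) = 3.
Forward elimination and back-substitution give σ_0 = 71/8, σ_1 = -31/4, σ_2 = 43/8.
On [0, 3], g(x) = -3 - 3·x + 71/16·x² - 133/144·x³.
With x = 1: g(1) = -179/72.

-2.4861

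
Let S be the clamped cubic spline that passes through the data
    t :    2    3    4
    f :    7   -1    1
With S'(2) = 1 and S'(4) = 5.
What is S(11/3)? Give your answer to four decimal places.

Write m_i for S''(x_i). With h_i = 1, 1 and divided differences Δ_i = -8, 2, the continuity of S' gives the tridiagonal system
  1·m_0 + 4·m_1 + 1·m_2 = 6(Δ_1 - Δ_0) = 60
Clamped end conditions give two more equations: 2h_0·m_0 + h_0·m_1 = 6(Δ_0 - S'(2)) = -54 and h_1·m_1 + 2h_1·m_2 = 6(S'(4) - Δ_1) = 18.
Solving: m_0 = -40, m_1 = 26, m_2 = -4.
On [3, 4], S(t) = -1 - 6·(t - 3) + 13·(t - 3)² - 5·(t - 3)³.
With (t - 3) = 2/3: S(11/3) = -19/27.

-0.7037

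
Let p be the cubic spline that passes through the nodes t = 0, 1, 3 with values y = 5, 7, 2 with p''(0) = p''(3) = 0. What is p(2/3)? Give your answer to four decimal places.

6.6111

Write m_i for p''(x_i). With h_i = 1, 2 and divided differences Δ_i = 2, -5/2, the continuity of p' gives the tridiagonal system
  1·m_0 + 6·m_1 + 2·m_2 = 6(Δ_1 - Δ_0) = -27
Natural end conditions: m_0 = m_2 = 0.
Forward elimination and back-substitution give m_0 = 0, m_1 = -9/2, m_2 = 0.
On [0, 1], p(t) = 5 + 11/4·t + 0·t² - 3/4·t³.
With t = 2/3: p(2/3) = 119/18.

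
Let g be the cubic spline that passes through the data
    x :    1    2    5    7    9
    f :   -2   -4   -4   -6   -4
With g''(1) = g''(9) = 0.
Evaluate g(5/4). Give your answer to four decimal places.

-2.5822

With m_i denoting the second derivative at x_i, h_i = 1, 3, 2, 2, and Δ_i = (y_(i+1) − y_i)/h_i = -2, 0, -1, 1:
  1·m_0 + 8·m_1 + 3·m_2 = 6(Δ_1 - Δ_0) = 12
  3·m_1 + 10·m_2 + 2·m_3 = 6(Δ_2 - Δ_1) = -6
  2·m_2 + 8·m_3 + 2·m_4 = 6(Δ_3 - Δ_2) = 12
Natural end conditions: m_0 = m_4 = 0.
Hence m_0 = 0, m_1 = 141/67, m_2 = -108/67, m_3 = 255/134, m_4 = 0.
On [1, 2], g(x) = -2 - 315/134·(x - 1) + 0·(x - 1)² + 47/134·(x - 1)³.
With (x - 1) = 1/4: g(5/4) = -22145/8576.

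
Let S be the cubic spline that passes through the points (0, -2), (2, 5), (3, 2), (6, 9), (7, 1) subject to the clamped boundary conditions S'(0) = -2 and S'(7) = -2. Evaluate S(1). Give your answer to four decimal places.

1.1095

Write M_i for S''(x_i). With h_i = 2, 1, 3, 1 and divided differences Δ_i = 7/2, -3, 7/3, -8, the continuity of S' gives the tridiagonal system
  2·M_0 + 6·M_1 + 1·M_2 = 6(Δ_1 - Δ_0) = -39
  1·M_1 + 8·M_2 + 3·M_3 = 6(Δ_2 - Δ_1) = 32
  3·M_2 + 8·M_3 + 1·M_4 = 6(Δ_3 - Δ_2) = -62
Clamped end conditions give two more equations: 2h_0·M_0 + h_0·M_1 = 6(Δ_0 - S'(0)) = 33 and h_3·M_3 + 2h_3·M_4 = 6(S'(7) - Δ_3) = 36.
Hence M_0 = 9859/660, M_1 = -2207/165, M_2 = 751/66, M_3 = -837/55, M_4 = 2817/110.
On [0, 2], S(t) = -2 - 2·t + 9859/1320·t² - 6229/2640·t³.
With t = 1: S(1) = 2929/2640.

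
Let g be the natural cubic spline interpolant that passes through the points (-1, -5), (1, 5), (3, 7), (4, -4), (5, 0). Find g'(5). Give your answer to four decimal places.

8.4524

Let M_i = g''(x_i). Step sizes h_i = 2, 2, 1, 1; slopes of the chords Δ_i = (y_(i+1) - y_i)/h_i = 5, 1, -11, 4.
  2·M_0 + 8·M_1 + 2·M_2 = 6(Δ_1 - Δ_0) = -24
  2·M_1 + 6·M_2 + 1·M_3 = 6(Δ_2 - Δ_1) = -72
  1·M_2 + 4·M_3 + 1·M_4 = 6(Δ_3 - Δ_2) = 90
Natural end conditions: M_0 = M_4 = 0.
Solving the tridiagonal system: M_0 = 0, M_1 = 17/14, M_2 = -118/7, M_3 = 187/7, M_4 = 0.
On [4, 5], g'(x) = b_3 + 2c_3·(x - 4) + 3d_3·(x - 4)² with b_3 = Δ_3 - h_3(2M_3 + M_4)/6 = -103/21, c_3 = M_3/2 = 187/14, d_3 = (M_4 - M_3)/(6h_3) = -187/42. So g'(5) = 355/42.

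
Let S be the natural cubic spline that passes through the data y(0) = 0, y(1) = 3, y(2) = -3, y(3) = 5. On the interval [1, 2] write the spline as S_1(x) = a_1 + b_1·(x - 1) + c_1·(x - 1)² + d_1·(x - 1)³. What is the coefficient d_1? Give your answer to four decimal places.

7.6667

Put m_i = S'' at the i-th knot. Here h = (1, 1, 1) and Δ = (3, -6, 8), so the interior equations h_(i-1)·m_(i-1) + 2(h_(i-1)+h_i)·m_i + h_i·m_(i+1) = 6(Δ_i − Δ_(i-1)) read
  1·m_0 + 4·m_1 + 1·m_2 = 6(Δ_1 - Δ_0) = -54
  1·m_1 + 4·m_2 + 1·m_3 = 6(Δ_2 - Δ_1) = 84
Natural end conditions: m_0 = m_3 = 0.
Solving: m_0 = 0, m_1 = -20, m_2 = 26, m_3 = 0.
On [1, 2], with S_1(x) = a_1 + b_1·(x - 1) + c_1·(x - 1)² + d_1·(x - 1)³: c_1 = m_1/2 = -10, d_1 = (m_2 - m_1)/(6h_1) = 23/3, b_1 = Δ_1 - h_1(2m_1 + m_2)/6 = -11/3.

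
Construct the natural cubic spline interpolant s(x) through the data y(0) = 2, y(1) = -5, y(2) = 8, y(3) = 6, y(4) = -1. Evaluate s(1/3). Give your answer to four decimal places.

With σ_i denoting the second derivative at x_i, h_i = 1, 1, 1, 1, and Δ_i = (y_(i+1) − y_i)/h_i = -7, 13, -2, -7:
  1·σ_0 + 4·σ_1 + 1·σ_2 = 6(Δ_1 - Δ_0) = 120
  1·σ_1 + 4·σ_2 + 1·σ_3 = 6(Δ_2 - Δ_1) = -90
  1·σ_2 + 4·σ_3 + 1·σ_4 = 6(Δ_3 - Δ_2) = -30
Natural end conditions: σ_0 = σ_4 = 0.
Hence σ_0 = 0, σ_1 = 1065/28, σ_2 = -225/7, σ_3 = 15/28, σ_4 = 0.
On [0, 1], s(x) = 2 - 747/56·x + 0·x² + 355/56·x³.
With x = 1/3: s(1/3) = -418/189.

-2.2116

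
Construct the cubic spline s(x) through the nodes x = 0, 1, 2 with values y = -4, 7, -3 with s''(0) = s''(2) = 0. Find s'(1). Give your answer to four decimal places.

Put m_i = s'' at the i-th knot. Here h = (1, 1) and Δ = (11, -10), so the interior equations h_(i-1)·m_(i-1) + 2(h_(i-1)+h_i)·m_i + h_i·m_(i+1) = 6(Δ_i − Δ_(i-1)) read
  1·m_0 + 4·m_1 + 1·m_2 = 6(Δ_1 - Δ_0) = -126
Natural end conditions: m_0 = m_2 = 0.
Solving: m_0 = 0, m_1 = -63/2, m_2 = 0.
On [1, 2], s'(x) = b_1 + 2c_1·(x - 1) + 3d_1·(x - 1)² with b_1 = Δ_1 - h_1(2m_1 + m_2)/6 = 1/2, c_1 = m_1/2 = -63/4, d_1 = (m_2 - m_1)/(6h_1) = 21/4. So s'(1) = 1/2.

0.5000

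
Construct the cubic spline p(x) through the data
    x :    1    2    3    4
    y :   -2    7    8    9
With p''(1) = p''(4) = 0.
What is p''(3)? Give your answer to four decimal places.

Let m_i = p''(x_i). Step sizes h_i = 1, 1, 1; slopes of the chords Δ_i = (y_(i+1) - y_i)/h_i = 9, 1, 1.
  1·m_0 + 4·m_1 + 1·m_2 = 6(Δ_1 - Δ_0) = -48
  1·m_1 + 4·m_2 + 1·m_3 = 6(Δ_2 - Δ_1) = 0
Natural end conditions: m_0 = m_3 = 0.
Hence m_0 = 0, m_1 = -64/5, m_2 = 16/5, m_3 = 0.

3.2000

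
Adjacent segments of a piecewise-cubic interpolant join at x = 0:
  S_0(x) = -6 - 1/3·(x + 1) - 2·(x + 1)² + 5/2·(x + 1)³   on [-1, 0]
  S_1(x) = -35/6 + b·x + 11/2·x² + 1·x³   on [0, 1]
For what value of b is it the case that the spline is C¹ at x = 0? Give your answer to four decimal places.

S_0'(x) = -1/3 - 4·(x + 1) + 15/2·(x + 1)², so S_0'(0) = 19/6. On the right, S_1'(0) = b, so b = 19/6.

3.1667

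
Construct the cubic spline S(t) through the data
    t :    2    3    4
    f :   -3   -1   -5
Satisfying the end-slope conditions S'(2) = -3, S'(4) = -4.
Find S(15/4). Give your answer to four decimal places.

-3.8008

Let m_i = S''(x_i). Step sizes h_i = 1, 1; slopes of the chords Δ_i = (y_(i+1) - y_i)/h_i = 2, -4.
  1·m_0 + 4·m_1 + 1·m_2 = 6(Δ_1 - Δ_0) = -36
Clamped end conditions give two more equations: 2h_0·m_0 + h_0·m_1 = 6(Δ_0 - S'(2)) = 30 and h_1·m_1 + 2h_1·m_2 = 6(S'(4) - Δ_1) = 0.
Solving the tridiagonal system: m_0 = 47/2, m_1 = -17, m_2 = 17/2.
On [3, 4], S(t) = -1 + 1/4·(t - 3) - 17/2·(t - 3)² + 17/4·(t - 3)³.
With (t - 3) = 3/4: S(15/4) = -973/256.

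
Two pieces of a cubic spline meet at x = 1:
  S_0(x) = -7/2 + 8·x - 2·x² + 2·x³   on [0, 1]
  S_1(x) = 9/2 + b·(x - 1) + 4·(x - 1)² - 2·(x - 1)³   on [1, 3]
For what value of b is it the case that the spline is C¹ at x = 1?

S_0'(x) = 8 - 4·x + 6·x², so S_0'(1) = 10. On the right, S_1'(1) = b, so b = 10.

10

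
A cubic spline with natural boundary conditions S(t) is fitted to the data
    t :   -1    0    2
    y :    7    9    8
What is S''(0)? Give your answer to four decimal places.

-2.5000

Write M_i for S''(x_i). With h_i = 1, 2 and divided differences Δ_i = 2, -1/2, the continuity of S' gives the tridiagonal system
  1·M_0 + 6·M_1 + 2·M_2 = 6(Δ_1 - Δ_0) = -15
Natural end conditions: M_0 = M_2 = 0.
Hence M_0 = 0, M_1 = -5/2, M_2 = 0.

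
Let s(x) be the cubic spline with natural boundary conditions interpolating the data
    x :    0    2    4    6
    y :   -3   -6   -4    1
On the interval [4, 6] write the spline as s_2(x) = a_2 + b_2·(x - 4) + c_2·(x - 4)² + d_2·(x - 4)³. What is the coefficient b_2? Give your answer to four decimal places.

2.0333

Put m_i = s'' at the i-th knot. Here h = (2, 2, 2) and Δ = (-3/2, 1, 5/2), so the interior equations h_(i-1)·m_(i-1) + 2(h_(i-1)+h_i)·m_i + h_i·m_(i+1) = 6(Δ_i − Δ_(i-1)) read
  2·m_0 + 8·m_1 + 2·m_2 = 6(Δ_1 - Δ_0) = 15
  2·m_1 + 8·m_2 + 2·m_3 = 6(Δ_2 - Δ_1) = 9
Natural end conditions: m_0 = m_3 = 0.
Hence m_0 = 0, m_1 = 17/10, m_2 = 7/10, m_3 = 0.
On [4, 6], with s_2(x) = a_2 + b_2·(x - 4) + c_2·(x - 4)² + d_2·(x - 4)³: c_2 = m_2/2 = 7/20, d_2 = (m_3 - m_2)/(6h_2) = -7/120, b_2 = Δ_2 - h_2(2m_2 + m_3)/6 = 61/30.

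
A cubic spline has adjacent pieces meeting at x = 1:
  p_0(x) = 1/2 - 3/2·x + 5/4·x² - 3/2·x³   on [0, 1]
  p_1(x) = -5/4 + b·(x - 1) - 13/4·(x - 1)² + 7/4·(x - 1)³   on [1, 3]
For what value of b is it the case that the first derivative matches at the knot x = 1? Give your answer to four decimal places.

p_0'(x) = -3/2 + 5/2·x - 9/2·x², so p_0'(1) = -7/2. On the right, p_1'(1) = b, so b = -7/2.

-3.5000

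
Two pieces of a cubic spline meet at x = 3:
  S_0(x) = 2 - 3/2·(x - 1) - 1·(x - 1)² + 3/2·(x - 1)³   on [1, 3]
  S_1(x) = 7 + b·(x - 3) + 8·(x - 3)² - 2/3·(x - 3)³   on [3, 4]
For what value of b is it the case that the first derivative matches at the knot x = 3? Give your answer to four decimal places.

12.5000

S_0'(x) = -3/2 - 2·(x - 1) + 9/2·(x - 1)², so S_0'(3) = 25/2. On the right, S_1'(3) = b, so b = 25/2.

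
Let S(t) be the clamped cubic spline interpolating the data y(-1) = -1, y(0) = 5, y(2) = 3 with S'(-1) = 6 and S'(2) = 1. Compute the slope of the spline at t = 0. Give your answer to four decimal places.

Write σ_i for S''(x_i). With h_i = 1, 2 and divided differences Δ_i = 6, -1, the continuity of S' gives the tridiagonal system
  1·σ_0 + 6·σ_1 + 2·σ_2 = 6(Δ_1 - Δ_0) = -42
Clamped end conditions give two more equations: 2h_0·σ_0 + h_0·σ_1 = 6(Δ_0 - S'(-1)) = 0 and h_1·σ_1 + 2h_1·σ_2 = 6(S'(2) - Δ_1) = 12.
Solving: σ_0 = 16/3, σ_1 = -32/3, σ_2 = 25/3.
On [0, 2], S'(t) = b_1 + 2c_1·t + 3d_1·t² with b_1 = Δ_1 - h_1(2σ_1 + σ_2)/6 = 10/3, c_1 = σ_1/2 = -16/3, d_1 = (σ_2 - σ_1)/(6h_1) = 19/12. So S'(0) = 10/3.

3.3333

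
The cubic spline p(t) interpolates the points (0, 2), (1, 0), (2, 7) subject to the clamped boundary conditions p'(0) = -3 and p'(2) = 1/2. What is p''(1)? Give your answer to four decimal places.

Put M_i = p'' at the i-th knot. Here h = (1, 1) and Δ = (-2, 7), so the interior equations h_(i-1)·M_(i-1) + 2(h_(i-1)+h_i)·M_i + h_i·M_(i+1) = 6(Δ_i − Δ_(i-1)) read
  1·M_0 + 4·M_1 + 1·M_2 = 6(Δ_1 - Δ_0) = 54
Clamped end conditions give two more equations: 2h_0·M_0 + h_0·M_1 = 6(Δ_0 - p'(0)) = 6 and h_1·M_1 + 2h_1·M_2 = 6(p'(2) - Δ_1) = -39.
Solving: M_0 = -35/4, M_1 = 47/2, M_2 = -125/4.

23.5000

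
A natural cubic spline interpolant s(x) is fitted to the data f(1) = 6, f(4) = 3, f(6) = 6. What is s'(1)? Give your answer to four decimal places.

With m_i denoting the second derivative at x_i, h_i = 3, 2, and Δ_i = (y_(i+1) − y_i)/h_i = -1, 3/2:
  3·m_0 + 10·m_1 + 2·m_2 = 6(Δ_1 - Δ_0) = 15
Natural end conditions: m_0 = m_2 = 0.
Solving: m_0 = 0, m_1 = 3/2, m_2 = 0.
On [1, 4], s'(x) = b_0 + 2c_0·(x - 1) + 3d_0·(x - 1)² with b_0 = Δ_0 - h_0(2m_0 + m_1)/6 = -7/4, c_0 = m_0/2 = 0, d_0 = (m_1 - m_0)/(6h_0) = 1/12. So s'(1) = -7/4.

-1.7500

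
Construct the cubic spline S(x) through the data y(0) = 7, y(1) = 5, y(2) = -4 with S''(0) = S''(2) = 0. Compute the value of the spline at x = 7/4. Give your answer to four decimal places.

-1.3398

With m_i denoting the second derivative at x_i, h_i = 1, 1, and Δ_i = (y_(i+1) − y_i)/h_i = -2, -9:
  1·m_0 + 4·m_1 + 1·m_2 = 6(Δ_1 - Δ_0) = -42
Natural end conditions: m_0 = m_2 = 0.
Hence m_0 = 0, m_1 = -21/2, m_2 = 0.
On [1, 2], S(x) = 5 - 11/2·(x - 1) - 21/4·(x - 1)² + 7/4·(x - 1)³.
With (x - 1) = 3/4: S(7/4) = -343/256.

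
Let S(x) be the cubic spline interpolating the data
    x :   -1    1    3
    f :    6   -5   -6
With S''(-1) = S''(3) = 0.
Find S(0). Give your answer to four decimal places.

Write m_i for S''(x_i). With h_i = 2, 2 and divided differences Δ_i = -11/2, -1/2, the continuity of S' gives the tridiagonal system
  2·m_0 + 8·m_1 + 2·m_2 = 6(Δ_1 - Δ_0) = 30
Natural end conditions: m_0 = m_2 = 0.
Hence m_0 = 0, m_1 = 15/4, m_2 = 0.
On [-1, 1], S(x) = 6 - 27/4·(x + 1) + 0·(x + 1)² + 5/16·(x + 1)³.
With (x + 1) = 1: S(0) = -7/16.

-0.4375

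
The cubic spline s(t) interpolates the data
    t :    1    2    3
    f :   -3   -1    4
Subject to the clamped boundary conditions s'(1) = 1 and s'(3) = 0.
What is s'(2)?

5

Write σ_i for s''(x_i). With h_i = 1, 1 and divided differences Δ_i = 2, 5, the continuity of s' gives the tridiagonal system
  1·σ_0 + 4·σ_1 + 1·σ_2 = 6(Δ_1 - Δ_0) = 18
Clamped end conditions give two more equations: 2h_0·σ_0 + h_0·σ_1 = 6(Δ_0 - s'(1)) = 6 and h_1·σ_1 + 2h_1·σ_2 = 6(s'(3) - Δ_1) = -30.
Solving the tridiagonal system: σ_0 = -2, σ_1 = 10, σ_2 = -20.
On [2, 3], s'(t) = b_1 + 2c_1·(t - 2) + 3d_1·(t - 2)² with b_1 = Δ_1 - h_1(2σ_1 + σ_2)/6 = 5, c_1 = σ_1/2 = 5, d_1 = (σ_2 - σ_1)/(6h_1) = -5. So s'(2) = 5.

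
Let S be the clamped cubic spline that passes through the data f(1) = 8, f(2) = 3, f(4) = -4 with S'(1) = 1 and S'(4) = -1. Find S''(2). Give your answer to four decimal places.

Write M_i for S''(x_i). With h_i = 1, 2 and divided differences Δ_i = -5, -7/2, the continuity of S' gives the tridiagonal system
  1·M_0 + 6·M_1 + 2·M_2 = 6(Δ_1 - Δ_0) = 9
Clamped end conditions give two more equations: 2h_0·M_0 + h_0·M_1 = 6(Δ_0 - S'(1)) = -36 and h_1·M_1 + 2h_1·M_2 = 6(S'(4) - Δ_1) = 15.
Solving: M_0 = -121/6, M_1 = 13/3, M_2 = 19/12.

4.3333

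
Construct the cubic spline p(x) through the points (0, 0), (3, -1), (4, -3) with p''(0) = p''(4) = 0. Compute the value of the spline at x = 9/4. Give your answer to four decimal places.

Put m_i = p'' at the i-th knot. Here h = (3, 1) and Δ = (-1/3, -2), so the interior equations h_(i-1)·m_(i-1) + 2(h_(i-1)+h_i)·m_i + h_i·m_(i+1) = 6(Δ_i − Δ_(i-1)) read
  3·m_0 + 8·m_1 + 1·m_2 = 6(Δ_1 - Δ_0) = -10
Natural end conditions: m_0 = m_2 = 0.
Solving: m_0 = 0, m_1 = -5/4, m_2 = 0.
On [0, 3], p(x) = 0 + 7/24·x + 0·x² - 5/72·x³.
With x = 9/4: p(9/4) = -69/512.

-0.1348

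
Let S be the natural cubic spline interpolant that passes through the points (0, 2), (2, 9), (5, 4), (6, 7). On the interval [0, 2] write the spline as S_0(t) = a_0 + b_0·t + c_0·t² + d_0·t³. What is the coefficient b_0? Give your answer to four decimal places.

With M_i denoting the second derivative at x_i, h_i = 2, 3, 1, and Δ_i = (y_(i+1) − y_i)/h_i = 7/2, -5/3, 3:
  2·M_0 + 10·M_1 + 3·M_2 = 6(Δ_1 - Δ_0) = -31
  3·M_1 + 8·M_2 + 1·M_3 = 6(Δ_2 - Δ_1) = 28
Natural end conditions: M_0 = M_3 = 0.
Solving: M_0 = 0, M_1 = -332/71, M_2 = 373/71, M_3 = 0.
On [0, 2], with S_0(t) = a_0 + b_0·t + c_0·t² + d_0·t³: c_0 = M_0/2 = 0, d_0 = (M_1 - M_0)/(6h_0) = -83/213, b_0 = Δ_0 - h_0(2M_0 + M_1)/6 = 2155/426.

5.0587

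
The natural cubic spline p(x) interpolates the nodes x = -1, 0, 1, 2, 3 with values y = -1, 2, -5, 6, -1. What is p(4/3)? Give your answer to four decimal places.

Let M_i = p''(x_i). Step sizes h_i = 1, 1, 1, 1; slopes of the chords Δ_i = (y_(i+1) - y_i)/h_i = 3, -7, 11, -7.
  1·M_0 + 4·M_1 + 1·M_2 = 6(Δ_1 - Δ_0) = -60
  1·M_1 + 4·M_2 + 1·M_3 = 6(Δ_2 - Δ_1) = 108
  1·M_2 + 4·M_3 + 1·M_4 = 6(Δ_3 - Δ_2) = -108
Natural end conditions: M_0 = M_4 = 0.
Solving the tridiagonal system: M_0 = 0, M_1 = -180/7, M_2 = 300/7, M_3 = -264/7, M_4 = 0.
On [1, 2], p(x) = -5 + 3·(x - 1) + 150/7·(x - 1)² - 94/7·(x - 1)³.
With (x - 1) = 1/3: p(4/3) = -400/189.

-2.1164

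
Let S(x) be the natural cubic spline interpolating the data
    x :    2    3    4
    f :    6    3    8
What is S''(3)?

12

Let m_i = S''(x_i). Step sizes h_i = 1, 1; slopes of the chords Δ_i = (y_(i+1) - y_i)/h_i = -3, 5.
  1·m_0 + 4·m_1 + 1·m_2 = 6(Δ_1 - Δ_0) = 48
Natural end conditions: m_0 = m_2 = 0.
Forward elimination and back-substitution give m_0 = 0, m_1 = 12, m_2 = 0.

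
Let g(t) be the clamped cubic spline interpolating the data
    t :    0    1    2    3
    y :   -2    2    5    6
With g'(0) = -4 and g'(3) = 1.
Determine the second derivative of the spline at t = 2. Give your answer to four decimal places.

-1.0667

Let σ_i = g''(x_i). Step sizes h_i = 1, 1, 1; slopes of the chords Δ_i = (y_(i+1) - y_i)/h_i = 4, 3, 1.
  1·σ_0 + 4·σ_1 + 1·σ_2 = 6(Δ_1 - Δ_0) = -6
  1·σ_1 + 4·σ_2 + 1·σ_3 = 6(Δ_2 - Δ_1) = -12
Clamped end conditions give two more equations: 2h_0·σ_0 + h_0·σ_1 = 6(Δ_0 - g'(0)) = 48 and h_2·σ_2 + 2h_2·σ_3 = 6(g'(3) - Δ_2) = 0.
Forward elimination and back-substitution give σ_0 = 422/15, σ_1 = -124/15, σ_2 = -16/15, σ_3 = 8/15.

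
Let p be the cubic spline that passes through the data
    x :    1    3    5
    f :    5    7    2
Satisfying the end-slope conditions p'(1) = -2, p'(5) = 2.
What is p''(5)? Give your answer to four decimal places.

10.3750

Put m_i = p'' at the i-th knot. Here h = (2, 2) and Δ = (1, -5/2), so the interior equations h_(i-1)·m_(i-1) + 2(h_(i-1)+h_i)·m_i + h_i·m_(i+1) = 6(Δ_i − Δ_(i-1)) read
  2·m_0 + 8·m_1 + 2·m_2 = 6(Δ_1 - Δ_0) = -21
Clamped end conditions give two more equations: 2h_0·m_0 + h_0·m_1 = 6(Δ_0 - p'(1)) = 18 and h_1·m_1 + 2h_1·m_2 = 6(p'(5) - Δ_1) = 27.
Solving the tridiagonal system: m_0 = 65/8, m_1 = -29/4, m_2 = 83/8.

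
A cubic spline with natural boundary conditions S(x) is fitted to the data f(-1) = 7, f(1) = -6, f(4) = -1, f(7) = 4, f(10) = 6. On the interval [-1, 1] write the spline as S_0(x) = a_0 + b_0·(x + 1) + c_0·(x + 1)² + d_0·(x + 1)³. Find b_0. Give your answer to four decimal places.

-8.2609

Let σ_i = S''(x_i). Step sizes h_i = 2, 3, 3, 3; slopes of the chords Δ_i = (y_(i+1) - y_i)/h_i = -13/2, 5/3, 5/3, 2/3.
  2·σ_0 + 10·σ_1 + 3·σ_2 = 6(Δ_1 - Δ_0) = 49
  3·σ_1 + 12·σ_2 + 3·σ_3 = 6(Δ_2 - Δ_1) = 0
  3·σ_2 + 12·σ_3 + 3·σ_4 = 6(Δ_3 - Δ_2) = -6
Natural end conditions: σ_0 = σ_4 = 0.
Hence σ_0 = 0, σ_1 = 243/46, σ_2 = -88/69, σ_3 = -25/138, σ_4 = 0.
On [-1, 1], with S_0(x) = a_0 + b_0·(x + 1) + c_0·(x + 1)² + d_0·(x + 1)³: c_0 = σ_0/2 = 0, d_0 = (σ_1 - σ_0)/(6h_0) = 81/184, b_0 = Δ_0 - h_0(2σ_0 + σ_1)/6 = -190/23.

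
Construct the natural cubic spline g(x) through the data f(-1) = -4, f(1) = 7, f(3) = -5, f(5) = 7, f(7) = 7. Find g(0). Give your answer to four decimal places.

4.5335

With M_i denoting the second derivative at x_i, h_i = 2, 2, 2, 2, and Δ_i = (y_(i+1) − y_i)/h_i = 11/2, -6, 6, 0:
  2·M_0 + 8·M_1 + 2·M_2 = 6(Δ_1 - Δ_0) = -69
  2·M_1 + 8·M_2 + 2·M_3 = 6(Δ_2 - Δ_1) = 72
  2·M_2 + 8·M_3 + 2·M_4 = 6(Δ_3 - Δ_2) = -36
Natural end conditions: M_0 = M_4 = 0.
Hence M_0 = 0, M_1 = -1359/112, M_2 = 393/28, M_3 = -897/112, M_4 = 0.
On [-1, 1], g(x) = -4 + 1069/112·(x + 1) + 0·(x + 1)² - 453/448·(x + 1)³.
With (x + 1) = 1: g(0) = 2031/448.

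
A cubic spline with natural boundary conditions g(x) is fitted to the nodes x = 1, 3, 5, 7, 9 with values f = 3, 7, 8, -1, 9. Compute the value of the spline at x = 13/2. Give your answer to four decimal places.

0.3008

Write m_i for g''(x_i). With h_i = 2, 2, 2, 2 and divided differences Δ_i = 2, 1/2, -9/2, 5, the continuity of g' gives the tridiagonal system
  2·m_0 + 8·m_1 + 2·m_2 = 6(Δ_1 - Δ_0) = -9
  2·m_1 + 8·m_2 + 2·m_3 = 6(Δ_2 - Δ_1) = -30
  2·m_2 + 8·m_3 + 2·m_4 = 6(Δ_3 - Δ_2) = 57
Natural end conditions: m_0 = m_4 = 0.
Solving: m_0 = 0, m_1 = 3/8, m_2 = -6, m_3 = 69/8, m_4 = 0.
On [5, 7], g(x) = 8 - 27/8·(x - 5) - 3·(x - 5)² + 39/32·(x - 5)³.
With (x - 5) = 3/2: g(13/2) = 77/256.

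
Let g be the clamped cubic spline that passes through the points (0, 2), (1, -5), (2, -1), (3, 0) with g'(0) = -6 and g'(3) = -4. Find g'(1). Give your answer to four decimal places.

-2.0667

Let M_i = g''(x_i). Step sizes h_i = 1, 1, 1; slopes of the chords Δ_i = (y_(i+1) - y_i)/h_i = -7, 4, 1.
  1·M_0 + 4·M_1 + 1·M_2 = 6(Δ_1 - Δ_0) = 66
  1·M_1 + 4·M_2 + 1·M_3 = 6(Δ_2 - Δ_1) = -18
Clamped end conditions give two more equations: 2h_0·M_0 + h_0·M_1 = 6(Δ_0 - g'(0)) = -6 and h_2·M_2 + 2h_2·M_3 = 6(g'(3) - Δ_2) = -30.
Solving: M_0 = -208/15, M_1 = 326/15, M_2 = -106/15, M_3 = -172/15.
On [1, 2], g'(t) = b_1 + 2c_1·(t - 1) + 3d_1·(t - 1)² with b_1 = Δ_1 - h_1(2M_1 + M_2)/6 = -31/15, c_1 = M_1/2 = 163/15, d_1 = (M_2 - M_1)/(6h_1) = -24/5. So g'(1) = -31/15.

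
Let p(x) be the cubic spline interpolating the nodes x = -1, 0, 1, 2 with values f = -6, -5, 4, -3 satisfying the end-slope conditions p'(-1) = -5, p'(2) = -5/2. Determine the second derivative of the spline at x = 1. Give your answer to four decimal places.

With m_i denoting the second derivative at x_i, h_i = 1, 1, 1, and Δ_i = (y_(i+1) − y_i)/h_i = 1, 9, -7:
  1·m_0 + 4·m_1 + 1·m_2 = 6(Δ_1 - Δ_0) = 48
  1·m_1 + 4·m_2 + 1·m_3 = 6(Δ_2 - Δ_1) = -96
Clamped end conditions give two more equations: 2h_0·m_0 + h_0·m_1 = 6(Δ_0 - p'(-1)) = 36 and h_2·m_2 + 2h_2·m_3 = 6(p'(2) - Δ_2) = 27.
Solving: m_0 = 127/15, m_1 = 286/15, m_2 = -551/15, m_3 = 478/15.

-36.7333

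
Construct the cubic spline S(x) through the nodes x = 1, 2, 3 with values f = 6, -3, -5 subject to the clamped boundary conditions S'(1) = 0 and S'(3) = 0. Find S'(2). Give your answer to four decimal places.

-8.2500

Let M_i = S''(x_i). Step sizes h_i = 1, 1; slopes of the chords Δ_i = (y_(i+1) - y_i)/h_i = -9, -2.
  1·M_0 + 4·M_1 + 1·M_2 = 6(Δ_1 - Δ_0) = 42
Clamped end conditions give two more equations: 2h_0·M_0 + h_0·M_1 = 6(Δ_0 - S'(1)) = -54 and h_1·M_1 + 2h_1·M_2 = 6(S'(3) - Δ_1) = 12.
Hence M_0 = -75/2, M_1 = 21, M_2 = -9/2.
On [2, 3], S'(x) = b_1 + 2c_1·(x - 2) + 3d_1·(x - 2)² with b_1 = Δ_1 - h_1(2M_1 + M_2)/6 = -33/4, c_1 = M_1/2 = 21/2, d_1 = (M_2 - M_1)/(6h_1) = -17/4. So S'(2) = -33/4.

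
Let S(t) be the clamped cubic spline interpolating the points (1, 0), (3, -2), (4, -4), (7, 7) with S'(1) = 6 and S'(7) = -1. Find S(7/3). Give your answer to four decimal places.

0.5079

Put m_i = S'' at the i-th knot. Here h = (2, 1, 3) and Δ = (-1, -2, 11/3), so the interior equations h_(i-1)·m_(i-1) + 2(h_(i-1)+h_i)·m_i + h_i·m_(i+1) = 6(Δ_i − Δ_(i-1)) read
  2·m_0 + 6·m_1 + 1·m_2 = 6(Δ_1 - Δ_0) = -6
  1·m_1 + 8·m_2 + 3·m_3 = 6(Δ_2 - Δ_1) = 34
Clamped end conditions give two more equations: 2h_0·m_0 + h_0·m_1 = 6(Δ_0 - S'(1)) = -42 and h_2·m_2 + 2h_2·m_3 = 6(S'(7) - Δ_2) = -28.
Forward elimination and back-substitution give m_0 = -79/7, m_1 = 11/7, m_2 = 50/7, m_3 = -173/21.
On [1, 3], S(t) = 0 + 6·(t - 1) - 79/14·(t - 1)² + 15/14·(t - 1)³.
With (t - 1) = 4/3: S(7/3) = 32/63.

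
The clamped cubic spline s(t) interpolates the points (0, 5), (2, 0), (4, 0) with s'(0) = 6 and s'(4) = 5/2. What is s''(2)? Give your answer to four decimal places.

With m_i denoting the second derivative at x_i, h_i = 2, 2, and Δ_i = (y_(i+1) − y_i)/h_i = -5/2, 0:
  2·m_0 + 8·m_1 + 2·m_2 = 6(Δ_1 - Δ_0) = 15
Clamped end conditions give two more equations: 2h_0·m_0 + h_0·m_1 = 6(Δ_0 - s'(0)) = -51 and h_1·m_1 + 2h_1·m_2 = 6(s'(4) - Δ_1) = 15.
Solving: m_0 = -31/2, m_1 = 11/2, m_2 = 1.

5.5000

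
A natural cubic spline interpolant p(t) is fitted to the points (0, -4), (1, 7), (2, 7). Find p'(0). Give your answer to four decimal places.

13.7500

With m_i denoting the second derivative at x_i, h_i = 1, 1, and Δ_i = (y_(i+1) − y_i)/h_i = 11, 0:
  1·m_0 + 4·m_1 + 1·m_2 = 6(Δ_1 - Δ_0) = -66
Natural end conditions: m_0 = m_2 = 0.
Solving the tridiagonal system: m_0 = 0, m_1 = -33/2, m_2 = 0.
On [0, 1], p'(t) = b_0 + 2c_0·t + 3d_0·t² with b_0 = Δ_0 - h_0(2m_0 + m_1)/6 = 55/4, c_0 = m_0/2 = 0, d_0 = (m_1 - m_0)/(6h_0) = -11/4. So p'(0) = 55/4.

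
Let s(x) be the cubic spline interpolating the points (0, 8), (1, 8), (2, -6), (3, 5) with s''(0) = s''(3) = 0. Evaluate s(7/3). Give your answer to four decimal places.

-5.1481

With M_i denoting the second derivative at x_i, h_i = 1, 1, 1, and Δ_i = (y_(i+1) − y_i)/h_i = 0, -14, 11:
  1·M_0 + 4·M_1 + 1·M_2 = 6(Δ_1 - Δ_0) = -84
  1·M_1 + 4·M_2 + 1·M_3 = 6(Δ_2 - Δ_1) = 150
Natural end conditions: M_0 = M_3 = 0.
Forward elimination and back-substitution give M_0 = 0, M_1 = -162/5, M_2 = 228/5, M_3 = 0.
On [2, 3], s(x) = -6 - 21/5·(x - 2) + 114/5·(x - 2)² - 38/5·(x - 2)³.
With (x - 2) = 1/3: s(7/3) = -139/27.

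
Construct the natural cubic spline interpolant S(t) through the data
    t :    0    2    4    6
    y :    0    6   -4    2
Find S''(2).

-8

Put M_i = S'' at the i-th knot. Here h = (2, 2, 2) and Δ = (3, -5, 3), so the interior equations h_(i-1)·M_(i-1) + 2(h_(i-1)+h_i)·M_i + h_i·M_(i+1) = 6(Δ_i − Δ_(i-1)) read
  2·M_0 + 8·M_1 + 2·M_2 = 6(Δ_1 - Δ_0) = -48
  2·M_1 + 8·M_2 + 2·M_3 = 6(Δ_2 - Δ_1) = 48
Natural end conditions: M_0 = M_3 = 0.
Solving the tridiagonal system: M_0 = 0, M_1 = -8, M_2 = 8, M_3 = 0.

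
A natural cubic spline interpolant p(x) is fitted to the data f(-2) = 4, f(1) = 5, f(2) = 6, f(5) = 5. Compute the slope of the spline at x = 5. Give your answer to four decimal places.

Put M_i = p'' at the i-th knot. Here h = (3, 1, 3) and Δ = (1/3, 1, -1/3), so the interior equations h_(i-1)·M_(i-1) + 2(h_(i-1)+h_i)·M_i + h_i·M_(i+1) = 6(Δ_i − Δ_(i-1)) read
  3·M_0 + 8·M_1 + 1·M_2 = 6(Δ_1 - Δ_0) = 4
  1·M_1 + 8·M_2 + 3·M_3 = 6(Δ_2 - Δ_1) = -8
Natural end conditions: M_0 = M_3 = 0.
Solving the tridiagonal system: M_0 = 0, M_1 = 40/63, M_2 = -68/63, M_3 = 0.
On [2, 5], p'(x) = b_2 + 2c_2·(x - 2) + 3d_2·(x - 2)² with b_2 = Δ_2 - h_2(2M_2 + M_3)/6 = 47/63, c_2 = M_2/2 = -34/63, d_2 = (M_3 - M_2)/(6h_2) = 34/567. So p'(5) = -55/63.

-0.8730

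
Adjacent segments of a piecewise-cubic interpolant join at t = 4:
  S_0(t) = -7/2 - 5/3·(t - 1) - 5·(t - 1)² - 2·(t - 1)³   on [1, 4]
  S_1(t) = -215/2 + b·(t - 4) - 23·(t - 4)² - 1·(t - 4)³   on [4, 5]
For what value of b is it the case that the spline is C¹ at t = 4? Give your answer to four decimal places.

S_0'(t) = -5/3 - 10·(t - 1) - 6·(t - 1)², so S_0'(4) = -257/3. On the right, S_1'(4) = b, so b = -257/3.

-85.6667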